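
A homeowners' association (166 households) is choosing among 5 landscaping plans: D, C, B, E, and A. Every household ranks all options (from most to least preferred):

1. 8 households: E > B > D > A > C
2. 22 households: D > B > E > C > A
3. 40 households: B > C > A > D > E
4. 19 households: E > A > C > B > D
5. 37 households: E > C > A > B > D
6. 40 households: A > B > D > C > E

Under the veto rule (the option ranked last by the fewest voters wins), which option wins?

Last-place votes: D 56, C 8, B 0, E 80, A 22.
B is ranked last by the fewest voters, so B wins.

B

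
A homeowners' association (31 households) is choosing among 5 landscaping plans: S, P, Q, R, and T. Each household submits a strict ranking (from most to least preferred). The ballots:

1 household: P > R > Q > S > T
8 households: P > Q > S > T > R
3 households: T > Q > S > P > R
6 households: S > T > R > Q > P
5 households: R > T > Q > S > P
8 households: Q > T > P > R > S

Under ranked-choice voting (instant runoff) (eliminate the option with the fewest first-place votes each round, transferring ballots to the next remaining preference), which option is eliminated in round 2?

R

Round 1: S 6, P 9, Q 8, R 5, T 3. Eliminate T.
Round 2: S 6, P 9, Q 11, R 5. Eliminate R.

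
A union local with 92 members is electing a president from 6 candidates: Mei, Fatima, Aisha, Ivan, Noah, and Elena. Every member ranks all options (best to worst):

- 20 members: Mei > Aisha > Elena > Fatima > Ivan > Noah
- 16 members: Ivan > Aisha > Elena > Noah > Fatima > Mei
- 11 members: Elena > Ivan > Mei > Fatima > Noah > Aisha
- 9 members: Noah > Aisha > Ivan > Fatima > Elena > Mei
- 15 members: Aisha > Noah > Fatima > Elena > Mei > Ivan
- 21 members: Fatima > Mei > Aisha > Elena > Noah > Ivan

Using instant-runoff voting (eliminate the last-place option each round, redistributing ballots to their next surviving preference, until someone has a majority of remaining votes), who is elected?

Aisha

Round 1: Mei 20, Fatima 21, Aisha 15, Ivan 16, Noah 9, Elena 11. Eliminate Noah.
Round 2: Mei 20, Fatima 21, Aisha 24, Ivan 16, Elena 11. Eliminate Elena.
Round 3: Mei 20, Fatima 21, Aisha 24, Ivan 27. Eliminate Mei.
Round 4: Fatima 21, Aisha 44, Ivan 27. Eliminate Fatima.
Round 5: Aisha 65, Ivan 27. Aisha has a majority.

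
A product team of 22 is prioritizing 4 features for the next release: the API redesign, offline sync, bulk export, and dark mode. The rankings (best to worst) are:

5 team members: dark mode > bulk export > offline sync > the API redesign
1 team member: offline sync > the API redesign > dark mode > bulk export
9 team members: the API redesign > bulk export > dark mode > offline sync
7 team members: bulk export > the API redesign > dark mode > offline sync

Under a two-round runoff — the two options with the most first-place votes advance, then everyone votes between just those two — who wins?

bulk export

Round 1 first-place votes: the API redesign 9, offline sync 1, bulk export 7, dark mode 5.
the API redesign and bulk export advance.
Runoff: the API redesign is preferred to bulk export by 10 voters; bulk export by 12.
bulk export wins the runoff.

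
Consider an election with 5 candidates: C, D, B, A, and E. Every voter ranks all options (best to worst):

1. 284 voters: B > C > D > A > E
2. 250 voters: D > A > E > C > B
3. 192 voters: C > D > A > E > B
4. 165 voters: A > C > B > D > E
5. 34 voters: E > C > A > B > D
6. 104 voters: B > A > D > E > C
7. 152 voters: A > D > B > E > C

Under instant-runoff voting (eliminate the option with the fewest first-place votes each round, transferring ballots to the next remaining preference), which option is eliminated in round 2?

C

Round 1: C 192, D 250, B 388, A 317, E 34. Eliminate E.
Round 2: C 226, D 250, B 388, A 317. Eliminate C.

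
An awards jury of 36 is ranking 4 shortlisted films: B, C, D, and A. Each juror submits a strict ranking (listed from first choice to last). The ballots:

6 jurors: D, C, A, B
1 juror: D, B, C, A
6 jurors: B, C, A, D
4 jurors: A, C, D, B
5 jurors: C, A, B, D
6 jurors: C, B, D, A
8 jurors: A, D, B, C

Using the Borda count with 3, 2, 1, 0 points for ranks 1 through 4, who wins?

C

B: 6·0 + 1·2 + 6·3 + 4·0 + 5·1 + 6·2 + 8·1 = 45
C: 6·2 + 1·1 + 6·2 + 4·2 + 5·3 + 6·3 + 8·0 = 66
D: 6·3 + 1·3 + 6·0 + 4·1 + 5·0 + 6·1 + 8·2 = 47
A: 6·1 + 1·0 + 6·1 + 4·3 + 5·2 + 6·0 + 8·3 = 58
C has the highest Borda score (66).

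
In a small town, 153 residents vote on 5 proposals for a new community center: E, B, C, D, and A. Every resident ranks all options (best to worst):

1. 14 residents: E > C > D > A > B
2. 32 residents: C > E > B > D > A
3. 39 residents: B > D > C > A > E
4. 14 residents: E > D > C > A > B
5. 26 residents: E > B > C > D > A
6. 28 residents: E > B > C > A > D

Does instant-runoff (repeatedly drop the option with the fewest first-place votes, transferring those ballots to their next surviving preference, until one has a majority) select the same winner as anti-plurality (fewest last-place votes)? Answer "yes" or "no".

Instant-runoff — R1 E 82, B 39, C 32, D 0, A 0 (E winner). Winner: E.
Anti-plurality — last-place votes: E 39, B 28, C 0, D 28, A 58. Winner: C.
The two methods disagree.

no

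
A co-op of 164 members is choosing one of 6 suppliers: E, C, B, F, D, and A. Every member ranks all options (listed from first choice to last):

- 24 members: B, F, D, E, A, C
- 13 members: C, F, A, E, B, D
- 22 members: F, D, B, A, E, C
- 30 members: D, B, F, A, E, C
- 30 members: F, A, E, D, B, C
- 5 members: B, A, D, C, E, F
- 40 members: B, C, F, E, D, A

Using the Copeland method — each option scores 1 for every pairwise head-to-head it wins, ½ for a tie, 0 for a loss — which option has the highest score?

B

E: beats C and D; loses to B, F, and A → score 2.
C: loses to E, B, F, D, and A → score 0.
B: beats E, C, F, and A; ties D → score 4.5.
F: beats E, C, D, and A; loses to B → score 4.
D: beats C and A; ties B; loses to E and F → score 2.5.
A: beats E and C; loses to B, F, and D → score 2.
B has the best pairwise record.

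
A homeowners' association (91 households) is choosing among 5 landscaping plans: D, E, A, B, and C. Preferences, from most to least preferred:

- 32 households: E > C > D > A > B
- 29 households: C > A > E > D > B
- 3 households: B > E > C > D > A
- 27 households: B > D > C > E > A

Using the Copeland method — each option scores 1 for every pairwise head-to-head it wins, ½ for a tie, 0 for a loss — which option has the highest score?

C

D: beats A and B; loses to E and C → score 2.
E: beats D, A, and B; loses to C → score 3.
A: beats B; loses to D, E, and C → score 1.
B: loses to D, E, A, and C → score 0.
C: beats D, E, A, and B → score 4.
C has the best pairwise record.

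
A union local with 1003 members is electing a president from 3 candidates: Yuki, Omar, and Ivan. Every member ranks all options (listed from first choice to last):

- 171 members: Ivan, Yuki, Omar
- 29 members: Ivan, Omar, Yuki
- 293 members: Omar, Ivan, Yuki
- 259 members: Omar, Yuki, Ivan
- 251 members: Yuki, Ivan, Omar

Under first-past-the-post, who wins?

Omar

First-place votes: Yuki 251, Omar 552, Ivan 200.
Omar has the most first-place votes.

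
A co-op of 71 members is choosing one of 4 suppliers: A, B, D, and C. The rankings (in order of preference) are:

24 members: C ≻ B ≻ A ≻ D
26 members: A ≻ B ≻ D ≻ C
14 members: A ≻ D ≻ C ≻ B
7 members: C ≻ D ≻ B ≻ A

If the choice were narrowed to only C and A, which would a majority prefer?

Voters preferring C to A: 31; preferring A to C: 40.
A wins the head-to-head.

A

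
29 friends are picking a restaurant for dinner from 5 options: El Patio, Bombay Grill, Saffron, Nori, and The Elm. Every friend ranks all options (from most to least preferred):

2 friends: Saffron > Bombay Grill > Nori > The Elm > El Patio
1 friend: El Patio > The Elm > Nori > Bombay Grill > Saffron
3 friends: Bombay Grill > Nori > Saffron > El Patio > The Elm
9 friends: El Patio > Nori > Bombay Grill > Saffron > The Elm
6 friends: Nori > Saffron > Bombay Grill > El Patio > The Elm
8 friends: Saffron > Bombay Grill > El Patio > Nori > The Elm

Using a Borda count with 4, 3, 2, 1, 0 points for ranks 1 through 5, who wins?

Nori

El Patio: 2·0 + 1·4 + 3·1 + 9·4 + 6·1 + 8·2 = 65
Bombay Grill: 2·3 + 1·1 + 3·4 + 9·2 + 6·2 + 8·3 = 73
Saffron: 2·4 + 1·0 + 3·2 + 9·1 + 6·3 + 8·4 = 73
Nori: 2·2 + 1·2 + 3·3 + 9·3 + 6·4 + 8·1 = 74
The Elm: 2·1 + 1·3 + 3·0 + 9·0 + 6·0 + 8·0 = 5
Nori has the highest Borda score (74).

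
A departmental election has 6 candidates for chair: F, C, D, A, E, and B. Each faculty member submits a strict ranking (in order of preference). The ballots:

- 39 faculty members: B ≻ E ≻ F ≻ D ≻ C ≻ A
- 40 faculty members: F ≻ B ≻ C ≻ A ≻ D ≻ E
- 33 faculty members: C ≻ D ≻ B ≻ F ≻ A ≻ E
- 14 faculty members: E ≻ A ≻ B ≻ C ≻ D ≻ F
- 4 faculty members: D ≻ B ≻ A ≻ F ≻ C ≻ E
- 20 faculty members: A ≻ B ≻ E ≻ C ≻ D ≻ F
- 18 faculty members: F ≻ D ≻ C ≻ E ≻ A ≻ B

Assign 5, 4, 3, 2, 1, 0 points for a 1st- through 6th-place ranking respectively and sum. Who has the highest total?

B

F: 39·3 + 40·5 + 33·2 + 14·0 + 4·2 + 20·0 + 18·5 = 481
C: 39·1 + 40·3 + 33·5 + 14·2 + 4·1 + 20·2 + 18·3 = 450
D: 39·2 + 40·1 + 33·4 + 14·1 + 4·5 + 20·1 + 18·4 = 376
A: 39·0 + 40·2 + 33·1 + 14·4 + 4·3 + 20·5 + 18·1 = 299
E: 39·4 + 40·0 + 33·0 + 14·5 + 4·0 + 20·3 + 18·2 = 322
B: 39·5 + 40·4 + 33·3 + 14·3 + 4·4 + 20·4 + 18·0 = 592
B has the highest Borda score (592).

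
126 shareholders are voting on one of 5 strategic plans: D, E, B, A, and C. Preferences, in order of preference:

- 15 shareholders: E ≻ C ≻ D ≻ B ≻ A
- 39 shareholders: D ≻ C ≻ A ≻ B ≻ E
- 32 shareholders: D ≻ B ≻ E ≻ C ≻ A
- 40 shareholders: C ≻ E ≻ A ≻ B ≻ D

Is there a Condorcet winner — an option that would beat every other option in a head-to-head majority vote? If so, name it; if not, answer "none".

D

D vs E: 71–55 for D.
D vs B: 86–40 for D.
D vs A: 86–40 for D.
D vs C: 71–55 for D.
D beats every other option head-to-head.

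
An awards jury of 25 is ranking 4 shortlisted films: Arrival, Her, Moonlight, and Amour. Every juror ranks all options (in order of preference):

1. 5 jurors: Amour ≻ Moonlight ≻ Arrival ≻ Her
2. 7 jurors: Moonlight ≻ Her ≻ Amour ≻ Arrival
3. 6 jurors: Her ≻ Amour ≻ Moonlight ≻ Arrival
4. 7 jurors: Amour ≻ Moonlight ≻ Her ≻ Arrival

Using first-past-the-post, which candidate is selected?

Amour

First-place votes: Arrival 0, Her 6, Moonlight 7, Amour 12.
Amour has the most first-place votes.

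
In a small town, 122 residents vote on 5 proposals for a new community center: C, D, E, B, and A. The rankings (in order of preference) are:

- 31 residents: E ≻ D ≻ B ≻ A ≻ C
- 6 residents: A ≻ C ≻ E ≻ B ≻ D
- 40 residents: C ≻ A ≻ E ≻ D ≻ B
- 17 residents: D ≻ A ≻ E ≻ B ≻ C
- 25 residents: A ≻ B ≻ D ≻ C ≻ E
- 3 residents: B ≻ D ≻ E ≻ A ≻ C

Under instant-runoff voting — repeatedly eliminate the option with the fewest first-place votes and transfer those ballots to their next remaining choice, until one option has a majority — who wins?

Round 1: C 40, D 17, E 31, B 3, A 31. Eliminate B.
Round 2: C 40, D 20, E 31, A 31. Eliminate D.
Round 3: C 40, E 34, A 48. Eliminate E.
Round 4: C 40, A 82. A has a majority.

A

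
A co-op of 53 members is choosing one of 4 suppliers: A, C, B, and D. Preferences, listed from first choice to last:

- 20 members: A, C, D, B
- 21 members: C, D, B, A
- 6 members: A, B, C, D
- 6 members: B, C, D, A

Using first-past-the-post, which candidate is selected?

First-place votes: A 26, C 21, B 6, D 0.
A has the most first-place votes.

A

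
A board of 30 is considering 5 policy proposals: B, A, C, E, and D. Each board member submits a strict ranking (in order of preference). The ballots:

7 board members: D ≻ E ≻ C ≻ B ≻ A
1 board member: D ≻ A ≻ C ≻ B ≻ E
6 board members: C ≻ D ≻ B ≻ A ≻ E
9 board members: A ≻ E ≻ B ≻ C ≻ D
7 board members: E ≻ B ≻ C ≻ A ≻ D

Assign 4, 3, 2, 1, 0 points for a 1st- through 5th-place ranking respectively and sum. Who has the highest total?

E

B: 7·1 + 1·1 + 6·2 + 9·2 + 7·3 = 59
A: 7·0 + 1·3 + 6·1 + 9·4 + 7·1 = 52
C: 7·2 + 1·2 + 6·4 + 9·1 + 7·2 = 63
E: 7·3 + 1·0 + 6·0 + 9·3 + 7·4 = 76
D: 7·4 + 1·4 + 6·3 + 9·0 + 7·0 = 50
E has the highest Borda score (76).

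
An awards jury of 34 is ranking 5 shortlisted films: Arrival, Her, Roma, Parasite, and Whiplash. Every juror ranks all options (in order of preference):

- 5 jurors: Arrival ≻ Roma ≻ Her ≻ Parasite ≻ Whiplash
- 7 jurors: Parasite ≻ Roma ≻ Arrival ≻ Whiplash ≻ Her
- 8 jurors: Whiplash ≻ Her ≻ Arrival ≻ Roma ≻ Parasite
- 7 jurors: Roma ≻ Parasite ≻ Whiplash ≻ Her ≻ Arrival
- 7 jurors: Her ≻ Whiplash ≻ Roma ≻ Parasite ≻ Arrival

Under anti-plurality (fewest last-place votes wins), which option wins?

Roma

Last-place votes: Arrival 14, Her 7, Roma 0, Parasite 8, Whiplash 5.
Roma is ranked last by the fewest voters, so Roma wins.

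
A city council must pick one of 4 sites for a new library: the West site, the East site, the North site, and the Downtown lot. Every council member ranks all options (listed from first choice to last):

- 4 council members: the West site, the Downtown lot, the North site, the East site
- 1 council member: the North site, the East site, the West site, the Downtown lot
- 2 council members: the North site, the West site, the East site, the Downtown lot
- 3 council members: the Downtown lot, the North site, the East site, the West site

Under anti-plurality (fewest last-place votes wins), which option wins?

Last-place votes: the West site 3, the East site 4, the North site 0, the Downtown lot 3.
the North site is ranked last by the fewest voters, so the North site wins.

the North site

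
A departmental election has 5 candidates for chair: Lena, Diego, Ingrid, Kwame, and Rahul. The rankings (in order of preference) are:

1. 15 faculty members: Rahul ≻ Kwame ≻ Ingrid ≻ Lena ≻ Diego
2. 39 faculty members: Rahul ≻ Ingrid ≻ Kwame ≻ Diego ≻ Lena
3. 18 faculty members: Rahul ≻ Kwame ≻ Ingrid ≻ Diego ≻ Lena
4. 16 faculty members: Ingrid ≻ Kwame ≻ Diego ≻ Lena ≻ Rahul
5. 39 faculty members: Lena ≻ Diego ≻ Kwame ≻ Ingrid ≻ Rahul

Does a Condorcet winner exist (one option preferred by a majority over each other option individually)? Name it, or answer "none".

Rahul

Rahul vs Lena: 72–55 for Rahul.
Rahul vs Diego: 72–55 for Rahul.
Rahul vs Ingrid: 72–55 for Rahul.
Rahul vs Kwame: 72–55 for Rahul.
Rahul beats every other option head-to-head.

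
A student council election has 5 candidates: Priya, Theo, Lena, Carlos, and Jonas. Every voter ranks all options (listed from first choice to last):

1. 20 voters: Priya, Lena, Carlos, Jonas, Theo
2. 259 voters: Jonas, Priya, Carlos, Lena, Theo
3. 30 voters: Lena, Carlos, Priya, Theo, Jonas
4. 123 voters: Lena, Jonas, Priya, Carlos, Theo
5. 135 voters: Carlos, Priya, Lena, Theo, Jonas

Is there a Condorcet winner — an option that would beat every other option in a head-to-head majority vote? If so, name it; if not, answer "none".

none

Checking pairwise contests:
Jonas beats Priya 382–185.
Priya beats Theo 567–0.
Priya beats Lena 414–153.
Priya beats Carlos 402–165.
Lena beats Jonas 308–259.
Every option loses at least one head-to-head, so there is no Condorcet winner.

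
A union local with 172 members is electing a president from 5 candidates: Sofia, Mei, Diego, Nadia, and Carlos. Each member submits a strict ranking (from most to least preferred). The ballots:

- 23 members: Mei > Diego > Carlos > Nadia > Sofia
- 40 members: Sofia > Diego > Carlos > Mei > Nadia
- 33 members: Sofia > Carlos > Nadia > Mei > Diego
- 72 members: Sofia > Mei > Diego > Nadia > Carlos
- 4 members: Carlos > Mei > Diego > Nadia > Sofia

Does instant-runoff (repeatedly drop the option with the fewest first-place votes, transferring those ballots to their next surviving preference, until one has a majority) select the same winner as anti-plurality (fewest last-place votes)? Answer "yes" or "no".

no

Instant-runoff — R1 Sofia 145, Mei 23, Diego 0, Nadia 0, Carlos 4 (Sofia winner). Winner: Sofia.
Anti-plurality — last-place votes: Sofia 27, Mei 0, Diego 33, Nadia 40, Carlos 72. Winner: Mei.
The two methods disagree.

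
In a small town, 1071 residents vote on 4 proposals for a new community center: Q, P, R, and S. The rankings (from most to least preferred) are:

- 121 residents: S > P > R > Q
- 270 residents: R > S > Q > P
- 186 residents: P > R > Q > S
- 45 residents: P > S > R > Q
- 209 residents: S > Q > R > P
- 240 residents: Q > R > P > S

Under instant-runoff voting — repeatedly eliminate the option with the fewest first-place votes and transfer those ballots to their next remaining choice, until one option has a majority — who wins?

Round 1: Q 240, P 231, R 270, S 330. Eliminate P.
Round 2: Q 240, R 456, S 375. Eliminate Q.
Round 3: R 696, S 375. R has a majority.

R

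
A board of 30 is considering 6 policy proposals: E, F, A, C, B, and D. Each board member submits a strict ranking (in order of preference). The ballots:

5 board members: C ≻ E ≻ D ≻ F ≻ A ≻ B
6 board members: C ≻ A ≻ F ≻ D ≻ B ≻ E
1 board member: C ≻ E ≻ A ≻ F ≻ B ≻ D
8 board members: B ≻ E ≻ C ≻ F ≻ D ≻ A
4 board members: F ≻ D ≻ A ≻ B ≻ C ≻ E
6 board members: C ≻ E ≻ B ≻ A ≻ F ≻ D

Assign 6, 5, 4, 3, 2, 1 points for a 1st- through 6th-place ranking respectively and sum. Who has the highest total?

E: 5·5 + 6·1 + 1·5 + 8·5 + 4·1 + 6·5 = 110
F: 5·3 + 6·4 + 1·3 + 8·3 + 4·6 + 6·2 = 102
A: 5·2 + 6·5 + 1·4 + 8·1 + 4·4 + 6·3 = 86
C: 5·6 + 6·6 + 1·6 + 8·4 + 4·2 + 6·6 = 148
B: 5·1 + 6·2 + 1·2 + 8·6 + 4·3 + 6·4 = 103
D: 5·4 + 6·3 + 1·1 + 8·2 + 4·5 + 6·1 = 81
C has the highest Borda score (148).

C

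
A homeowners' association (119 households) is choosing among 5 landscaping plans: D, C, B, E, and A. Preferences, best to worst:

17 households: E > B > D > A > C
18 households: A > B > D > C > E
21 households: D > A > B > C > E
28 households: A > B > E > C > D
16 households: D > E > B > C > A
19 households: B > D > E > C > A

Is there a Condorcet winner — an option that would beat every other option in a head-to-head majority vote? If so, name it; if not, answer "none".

Checking pairwise contests:
B beats D 82–37.
D beats C 91–28.
A beats B 67–52.
D beats E 74–45.
D beats A 73–46.
Every option loses at least one head-to-head, so there is no Condorcet winner.

none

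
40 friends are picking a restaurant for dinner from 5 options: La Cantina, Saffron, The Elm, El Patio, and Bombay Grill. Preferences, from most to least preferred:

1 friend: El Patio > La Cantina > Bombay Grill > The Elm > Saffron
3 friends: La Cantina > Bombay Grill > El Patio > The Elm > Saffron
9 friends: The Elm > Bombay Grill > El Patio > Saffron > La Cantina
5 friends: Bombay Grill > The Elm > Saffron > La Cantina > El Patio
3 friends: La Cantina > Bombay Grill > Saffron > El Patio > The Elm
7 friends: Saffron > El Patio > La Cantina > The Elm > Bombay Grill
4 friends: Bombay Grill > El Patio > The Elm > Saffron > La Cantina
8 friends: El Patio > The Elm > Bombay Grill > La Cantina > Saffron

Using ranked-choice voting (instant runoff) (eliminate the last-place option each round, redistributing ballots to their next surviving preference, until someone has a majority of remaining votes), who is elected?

Bombay Grill

Round 1: La Cantina 6, Saffron 7, The Elm 9, El Patio 9, Bombay Grill 9. Eliminate La Cantina.
Round 2: Saffron 7, The Elm 9, El Patio 9, Bombay Grill 15. Eliminate Saffron.
Round 3: The Elm 9, El Patio 16, Bombay Grill 15. Eliminate The Elm.
Round 4: El Patio 16, Bombay Grill 24. Bombay Grill has a majority.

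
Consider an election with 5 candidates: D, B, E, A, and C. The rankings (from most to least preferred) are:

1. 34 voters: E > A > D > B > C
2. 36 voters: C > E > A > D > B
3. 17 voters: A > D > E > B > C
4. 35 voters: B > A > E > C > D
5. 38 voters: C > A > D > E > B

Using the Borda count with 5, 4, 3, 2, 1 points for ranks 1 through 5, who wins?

A

D: 34·3 + 36·2 + 17·4 + 35·1 + 38·3 = 391
B: 34·2 + 36·1 + 17·2 + 35·5 + 38·1 = 351
E: 34·5 + 36·4 + 17·3 + 35·3 + 38·2 = 546
A: 34·4 + 36·3 + 17·5 + 35·4 + 38·4 = 621
C: 34·1 + 36·5 + 17·1 + 35·2 + 38·5 = 491
A has the highest Borda score (621).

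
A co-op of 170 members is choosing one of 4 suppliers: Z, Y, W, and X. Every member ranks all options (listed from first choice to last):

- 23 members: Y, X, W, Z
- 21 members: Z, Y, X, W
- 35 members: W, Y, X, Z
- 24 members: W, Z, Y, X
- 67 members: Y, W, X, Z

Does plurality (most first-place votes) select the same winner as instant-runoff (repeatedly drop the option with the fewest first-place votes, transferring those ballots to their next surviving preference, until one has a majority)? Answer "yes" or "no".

Plurality — first-place votes: Z 21, Y 90, W 59, X 0. Winner: Y.
Instant-runoff — R1 Z 21, Y 90, W 59, X 0 (Y winner). Winner: Y.
The two methods agree.

yes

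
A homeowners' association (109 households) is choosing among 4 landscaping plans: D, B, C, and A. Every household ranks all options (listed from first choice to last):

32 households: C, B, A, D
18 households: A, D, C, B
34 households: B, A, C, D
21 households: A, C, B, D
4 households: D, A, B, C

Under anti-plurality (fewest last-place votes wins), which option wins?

A

Last-place votes: D 87, B 18, C 4, A 0.
A is ranked last by the fewest voters, so A wins.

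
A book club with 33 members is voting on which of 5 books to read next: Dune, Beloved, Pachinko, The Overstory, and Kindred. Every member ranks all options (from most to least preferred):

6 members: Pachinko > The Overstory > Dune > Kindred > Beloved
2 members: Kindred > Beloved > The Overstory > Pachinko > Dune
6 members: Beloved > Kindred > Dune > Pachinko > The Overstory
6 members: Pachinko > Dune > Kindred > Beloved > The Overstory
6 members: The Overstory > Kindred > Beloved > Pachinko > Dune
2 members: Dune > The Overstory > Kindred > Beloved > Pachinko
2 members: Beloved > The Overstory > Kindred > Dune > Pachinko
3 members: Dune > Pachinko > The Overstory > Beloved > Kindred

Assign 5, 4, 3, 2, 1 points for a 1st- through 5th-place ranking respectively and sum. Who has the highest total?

Pachinko

Dune: 6·3 + 2·1 + 6·3 + 6·4 + 6·1 + 2·5 + 2·2 + 3·5 = 97
Beloved: 6·1 + 2·4 + 6·5 + 6·2 + 6·3 + 2·2 + 2·5 + 3·2 = 94
Pachinko: 6·5 + 2·2 + 6·2 + 6·5 + 6·2 + 2·1 + 2·1 + 3·4 = 104
The Overstory: 6·4 + 2·3 + 6·1 + 6·1 + 6·5 + 2·4 + 2·4 + 3·3 = 97
Kindred: 6·2 + 2·5 + 6·4 + 6·3 + 6·4 + 2·3 + 2·3 + 3·1 = 103
Pachinko has the highest Borda score (104).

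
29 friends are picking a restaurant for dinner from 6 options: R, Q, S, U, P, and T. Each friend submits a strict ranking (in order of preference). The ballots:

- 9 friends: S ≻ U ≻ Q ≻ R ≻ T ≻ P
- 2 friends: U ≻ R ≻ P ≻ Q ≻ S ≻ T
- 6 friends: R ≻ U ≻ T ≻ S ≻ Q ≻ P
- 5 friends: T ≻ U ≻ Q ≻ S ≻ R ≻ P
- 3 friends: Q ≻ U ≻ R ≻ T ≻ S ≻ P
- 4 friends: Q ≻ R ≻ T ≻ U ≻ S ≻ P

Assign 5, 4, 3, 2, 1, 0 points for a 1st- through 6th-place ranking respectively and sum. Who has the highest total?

U

R: 9·2 + 2·4 + 6·5 + 5·1 + 3·3 + 4·4 = 86
Q: 9·3 + 2·2 + 6·1 + 5·3 + 3·5 + 4·5 = 87
S: 9·5 + 2·1 + 6·2 + 5·2 + 3·1 + 4·1 = 76
U: 9·4 + 2·5 + 6·4 + 5·4 + 3·4 + 4·2 = 110
P: 9·0 + 2·3 + 6·0 + 5·0 + 3·0 + 4·0 = 6
T: 9·1 + 2·0 + 6·3 + 5·5 + 3·2 + 4·3 = 70
U has the highest Borda score (110).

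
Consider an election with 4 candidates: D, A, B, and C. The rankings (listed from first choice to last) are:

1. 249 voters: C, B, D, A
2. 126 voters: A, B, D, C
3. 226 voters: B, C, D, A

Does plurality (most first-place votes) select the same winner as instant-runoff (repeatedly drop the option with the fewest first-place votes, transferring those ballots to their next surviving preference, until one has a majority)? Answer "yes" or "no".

no

Plurality — first-place votes: D 0, A 126, B 226, C 249. Winner: C.
Instant-runoff — R1 D 0, A 126, B 226, C 249 (D out); R2 A 126, B 226, C 249 (A out); R3 B 352, C 249 (B winner). Winner: B.
The two methods disagree.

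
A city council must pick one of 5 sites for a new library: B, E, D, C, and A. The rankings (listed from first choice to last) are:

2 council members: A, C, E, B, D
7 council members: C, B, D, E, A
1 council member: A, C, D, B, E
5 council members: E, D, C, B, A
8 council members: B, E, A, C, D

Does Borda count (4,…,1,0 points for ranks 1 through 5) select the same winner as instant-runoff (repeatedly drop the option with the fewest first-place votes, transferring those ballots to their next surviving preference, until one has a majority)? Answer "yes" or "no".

Borda — scores: B 61, E 55, D 31, C 55, A 28. Winner: B.
Instant-runoff — R1 B 8, E 5, D 0, C 7, A 3 (D out); R2 B 8, E 5, C 7, A 3 (A out); R3 B 8, E 5, C 10 (E out); R4 B 8, C 15 (C winner). Winner: C.
The two methods disagree.

no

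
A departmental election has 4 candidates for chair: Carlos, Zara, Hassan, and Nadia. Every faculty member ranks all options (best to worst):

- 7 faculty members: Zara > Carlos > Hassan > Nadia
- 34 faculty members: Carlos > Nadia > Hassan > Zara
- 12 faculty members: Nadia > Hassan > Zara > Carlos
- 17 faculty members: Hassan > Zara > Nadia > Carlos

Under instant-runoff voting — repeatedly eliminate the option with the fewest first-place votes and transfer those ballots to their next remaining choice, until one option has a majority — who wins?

Carlos

Round 1: Carlos 34, Zara 7, Hassan 17, Nadia 12. Eliminate Zara.
Round 2: Carlos 41, Hassan 17, Nadia 12. Carlos has a majority.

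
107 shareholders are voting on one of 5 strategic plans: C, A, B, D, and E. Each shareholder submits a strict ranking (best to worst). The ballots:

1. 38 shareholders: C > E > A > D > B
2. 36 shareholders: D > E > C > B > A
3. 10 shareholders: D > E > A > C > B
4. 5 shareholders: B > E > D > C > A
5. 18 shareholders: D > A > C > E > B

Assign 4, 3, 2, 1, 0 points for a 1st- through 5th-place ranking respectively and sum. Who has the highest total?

D

C: 38·4 + 36·2 + 10·1 + 5·1 + 18·2 = 275
A: 38·2 + 36·0 + 10·2 + 5·0 + 18·3 = 150
B: 38·0 + 36·1 + 10·0 + 5·4 + 18·0 = 56
D: 38·1 + 36·4 + 10·4 + 5·2 + 18·4 = 304
E: 38·3 + 36·3 + 10·3 + 5·3 + 18·1 = 285
D has the highest Borda score (304).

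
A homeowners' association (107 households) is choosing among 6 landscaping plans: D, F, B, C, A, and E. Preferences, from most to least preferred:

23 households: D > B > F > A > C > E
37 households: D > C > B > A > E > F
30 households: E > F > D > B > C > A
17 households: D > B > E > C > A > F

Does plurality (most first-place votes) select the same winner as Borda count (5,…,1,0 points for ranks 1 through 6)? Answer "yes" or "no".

Plurality — first-place votes: D 77, F 0, B 0, C 0, A 0, E 30. Winner: D.
Borda — scores: D 475, F 189, B 331, C 235, A 137, E 238. Winner: D.
The two methods agree.

yes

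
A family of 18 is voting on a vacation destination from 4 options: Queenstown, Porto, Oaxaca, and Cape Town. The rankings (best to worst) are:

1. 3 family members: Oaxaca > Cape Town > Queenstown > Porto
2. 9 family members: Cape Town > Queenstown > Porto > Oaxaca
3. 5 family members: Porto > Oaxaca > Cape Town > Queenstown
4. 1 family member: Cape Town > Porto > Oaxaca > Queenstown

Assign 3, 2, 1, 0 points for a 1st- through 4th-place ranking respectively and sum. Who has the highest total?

Cape Town

Queenstown: 3·1 + 9·2 + 5·0 + 1·0 = 21
Porto: 3·0 + 9·1 + 5·3 + 1·2 = 26
Oaxaca: 3·3 + 9·0 + 5·2 + 1·1 = 20
Cape Town: 3·2 + 9·3 + 5·1 + 1·3 = 41
Cape Town has the highest Borda score (41).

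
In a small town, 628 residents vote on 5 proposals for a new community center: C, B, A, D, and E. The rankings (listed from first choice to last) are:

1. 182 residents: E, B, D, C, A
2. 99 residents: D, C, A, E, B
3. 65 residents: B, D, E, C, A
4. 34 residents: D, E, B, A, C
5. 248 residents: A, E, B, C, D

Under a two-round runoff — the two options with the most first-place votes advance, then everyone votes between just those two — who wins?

Round 1 first-place votes: C 0, B 65, A 248, D 133, E 182.
A and E advance.
Runoff: A is preferred to E by 347 voters; E by 281.
A wins the runoff.

A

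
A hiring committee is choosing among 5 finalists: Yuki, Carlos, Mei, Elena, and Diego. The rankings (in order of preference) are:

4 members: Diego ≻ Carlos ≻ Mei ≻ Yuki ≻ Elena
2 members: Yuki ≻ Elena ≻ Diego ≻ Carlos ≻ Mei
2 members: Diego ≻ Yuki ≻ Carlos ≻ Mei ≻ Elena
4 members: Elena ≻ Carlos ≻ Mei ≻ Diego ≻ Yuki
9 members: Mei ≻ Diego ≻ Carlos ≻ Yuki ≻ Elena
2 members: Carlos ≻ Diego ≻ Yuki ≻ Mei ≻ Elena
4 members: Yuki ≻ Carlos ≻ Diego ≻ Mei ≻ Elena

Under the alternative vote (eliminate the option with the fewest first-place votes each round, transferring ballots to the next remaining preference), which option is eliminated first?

Carlos

Round 1: Yuki 6, Carlos 2, Mei 9, Elena 4, Diego 6. Eliminate Carlos.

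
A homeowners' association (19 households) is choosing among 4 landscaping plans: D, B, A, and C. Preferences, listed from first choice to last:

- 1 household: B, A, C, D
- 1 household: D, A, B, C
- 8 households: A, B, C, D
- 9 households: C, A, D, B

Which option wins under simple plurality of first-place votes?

First-place votes: D 1, B 1, A 8, C 9.
C has the most first-place votes.

C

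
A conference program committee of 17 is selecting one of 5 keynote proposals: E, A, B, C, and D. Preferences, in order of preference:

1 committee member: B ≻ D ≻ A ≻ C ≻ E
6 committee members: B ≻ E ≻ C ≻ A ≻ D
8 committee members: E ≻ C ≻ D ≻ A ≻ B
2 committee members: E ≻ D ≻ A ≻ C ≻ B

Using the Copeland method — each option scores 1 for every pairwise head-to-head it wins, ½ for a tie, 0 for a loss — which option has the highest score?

E

E: beats A, B, C, and D → score 4.
A: beats B; loses to E, C, and D → score 1.
B: loses to E, A, C, and D → score 0.
C: beats A, B, and D; loses to E → score 3.
D: beats A and B; loses to E and C → score 2.
E has the best pairwise record.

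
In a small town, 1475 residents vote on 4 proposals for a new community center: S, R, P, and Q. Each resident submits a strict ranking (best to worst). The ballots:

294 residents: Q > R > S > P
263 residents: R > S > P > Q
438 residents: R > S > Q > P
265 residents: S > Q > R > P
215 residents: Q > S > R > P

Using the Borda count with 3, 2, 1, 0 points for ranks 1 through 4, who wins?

R

S: 294·1 + 263·2 + 438·2 + 265·3 + 215·2 = 2921
R: 294·2 + 263·3 + 438·3 + 265·1 + 215·1 = 3171
P: 294·0 + 263·1 + 438·0 + 265·0 + 215·0 = 263
Q: 294·3 + 263·0 + 438·1 + 265·2 + 215·3 = 2495
R has the highest Borda score (3171).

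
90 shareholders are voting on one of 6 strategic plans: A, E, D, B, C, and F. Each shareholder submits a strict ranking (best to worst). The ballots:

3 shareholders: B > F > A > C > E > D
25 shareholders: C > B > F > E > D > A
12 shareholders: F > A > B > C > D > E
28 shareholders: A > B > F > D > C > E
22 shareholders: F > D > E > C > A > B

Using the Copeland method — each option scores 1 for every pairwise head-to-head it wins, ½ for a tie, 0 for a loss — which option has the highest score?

A: beats B; loses to E, D, C, and F → score 1.
E: beats A; loses to D, B, C, and F → score 1.
D: beats A, E, and C; loses to B and F → score 3.
B: beats E, D, and F; loses to A and C → score 3.
C: beats A, E, and B; loses to D and F → score 3.
F: beats A, E, D, and C; loses to B → score 4.
F has the best pairwise record.

F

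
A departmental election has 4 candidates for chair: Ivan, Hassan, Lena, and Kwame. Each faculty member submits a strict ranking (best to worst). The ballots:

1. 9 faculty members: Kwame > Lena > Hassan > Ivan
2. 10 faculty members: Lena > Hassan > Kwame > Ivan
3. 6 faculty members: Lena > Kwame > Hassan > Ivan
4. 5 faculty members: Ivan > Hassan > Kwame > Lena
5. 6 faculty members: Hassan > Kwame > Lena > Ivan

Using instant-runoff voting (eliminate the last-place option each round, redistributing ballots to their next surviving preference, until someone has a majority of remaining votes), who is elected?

Round 1: Ivan 5, Hassan 6, Lena 16, Kwame 9. Eliminate Ivan.
Round 2: Hassan 11, Lena 16, Kwame 9. Eliminate Kwame.
Round 3: Hassan 11, Lena 25. Lena has a majority.

Lena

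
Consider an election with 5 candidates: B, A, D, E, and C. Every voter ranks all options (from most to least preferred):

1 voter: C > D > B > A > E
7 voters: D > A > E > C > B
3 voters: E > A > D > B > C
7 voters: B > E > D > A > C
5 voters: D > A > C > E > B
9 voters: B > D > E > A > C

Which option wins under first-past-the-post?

B

First-place votes: B 16, A 0, D 12, E 3, C 1.
B has the most first-place votes.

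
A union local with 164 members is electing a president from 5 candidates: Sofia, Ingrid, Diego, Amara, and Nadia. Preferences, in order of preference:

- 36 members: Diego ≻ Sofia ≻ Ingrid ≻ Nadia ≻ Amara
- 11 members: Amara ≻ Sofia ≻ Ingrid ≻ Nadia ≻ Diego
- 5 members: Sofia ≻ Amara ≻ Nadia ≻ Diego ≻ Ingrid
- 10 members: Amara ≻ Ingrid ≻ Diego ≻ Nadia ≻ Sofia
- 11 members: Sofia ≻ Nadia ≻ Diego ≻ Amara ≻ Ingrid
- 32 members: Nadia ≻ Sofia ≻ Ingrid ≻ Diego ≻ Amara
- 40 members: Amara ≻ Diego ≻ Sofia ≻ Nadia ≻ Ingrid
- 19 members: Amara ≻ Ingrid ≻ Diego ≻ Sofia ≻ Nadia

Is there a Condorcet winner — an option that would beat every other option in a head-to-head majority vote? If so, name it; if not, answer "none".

none

Checking pairwise contests:
Diego beats Sofia 105–59.
Sofia beats Ingrid 135–29.
Amara beats Diego 85–79.
Sofia beats Amara 84–80.
Sofia beats Nadia 122–42.
Every option loses at least one head-to-head, so there is no Condorcet winner.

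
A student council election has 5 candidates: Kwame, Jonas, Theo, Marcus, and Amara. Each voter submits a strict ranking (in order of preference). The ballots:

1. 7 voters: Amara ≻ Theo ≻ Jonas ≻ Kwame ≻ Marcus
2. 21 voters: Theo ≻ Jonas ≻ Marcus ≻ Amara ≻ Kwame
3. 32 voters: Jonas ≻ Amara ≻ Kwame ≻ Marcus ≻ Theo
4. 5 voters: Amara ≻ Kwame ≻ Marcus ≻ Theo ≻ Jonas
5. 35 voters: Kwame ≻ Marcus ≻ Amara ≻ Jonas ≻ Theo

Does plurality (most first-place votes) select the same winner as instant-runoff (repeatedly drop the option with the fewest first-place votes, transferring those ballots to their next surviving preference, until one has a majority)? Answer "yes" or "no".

Plurality — first-place votes: Kwame 35, Jonas 32, Theo 21, Marcus 0, Amara 12. Winner: Kwame.
Instant-runoff — R1 Kwame 35, Jonas 32, Theo 21, Marcus 0, Amara 12 (Marcus out); R2 Kwame 35, Jonas 32, Theo 21, Amara 12 (Amara out); R3 Kwame 40, Jonas 32, Theo 28 (Theo out); R4 Kwame 40, Jonas 60 (Jonas winner). Winner: Jonas.
The two methods disagree.

no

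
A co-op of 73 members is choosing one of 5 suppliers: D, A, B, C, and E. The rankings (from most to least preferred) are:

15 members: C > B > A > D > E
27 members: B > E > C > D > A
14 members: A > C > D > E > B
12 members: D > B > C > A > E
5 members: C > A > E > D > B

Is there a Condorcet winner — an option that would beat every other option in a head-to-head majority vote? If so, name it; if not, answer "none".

B vs D: 42–31 for B.
B vs A: 54–19 for B.
B vs C: 39–34 for B.
B vs E: 54–19 for B.
B beats every other option head-to-head.

B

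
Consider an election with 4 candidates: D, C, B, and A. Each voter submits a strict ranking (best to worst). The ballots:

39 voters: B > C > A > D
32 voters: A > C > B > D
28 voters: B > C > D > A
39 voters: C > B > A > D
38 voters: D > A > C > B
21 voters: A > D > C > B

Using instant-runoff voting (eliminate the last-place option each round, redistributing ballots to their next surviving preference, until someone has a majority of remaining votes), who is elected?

Round 1: D 38, C 39, B 67, A 53. Eliminate D.
Round 2: C 39, B 67, A 91. Eliminate C.
Round 3: B 106, A 91. B has a majority.

B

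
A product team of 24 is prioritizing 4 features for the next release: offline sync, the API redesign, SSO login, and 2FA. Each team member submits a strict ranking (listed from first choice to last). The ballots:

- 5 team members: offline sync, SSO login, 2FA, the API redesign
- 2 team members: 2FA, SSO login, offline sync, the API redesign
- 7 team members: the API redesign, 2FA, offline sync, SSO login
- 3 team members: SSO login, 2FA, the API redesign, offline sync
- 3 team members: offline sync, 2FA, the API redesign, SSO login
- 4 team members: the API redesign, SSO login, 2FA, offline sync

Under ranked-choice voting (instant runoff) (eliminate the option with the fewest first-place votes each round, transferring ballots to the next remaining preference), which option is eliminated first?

Round 1: offline sync 8, the API redesign 11, SSO login 3, 2FA 2. Eliminate 2FA.

2FA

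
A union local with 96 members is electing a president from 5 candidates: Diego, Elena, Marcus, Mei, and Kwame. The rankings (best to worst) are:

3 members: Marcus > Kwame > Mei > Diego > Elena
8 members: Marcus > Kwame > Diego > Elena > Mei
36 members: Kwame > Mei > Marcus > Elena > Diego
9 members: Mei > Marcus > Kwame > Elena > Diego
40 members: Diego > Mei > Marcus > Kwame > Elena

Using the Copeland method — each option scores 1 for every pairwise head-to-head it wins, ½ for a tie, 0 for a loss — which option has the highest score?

Mei

Diego: beats Elena; ties Mei; loses to Marcus and Kwame → score 1.5.
Elena: loses to Diego, Marcus, Mei, and Kwame → score 0.
Marcus: beats Diego, Elena, and Kwame; loses to Mei → score 3.
Mei: beats Elena, Marcus, and Kwame; ties Diego → score 3.5.
Kwame: beats Diego and Elena; loses to Marcus and Mei → score 2.
Mei has the best pairwise record.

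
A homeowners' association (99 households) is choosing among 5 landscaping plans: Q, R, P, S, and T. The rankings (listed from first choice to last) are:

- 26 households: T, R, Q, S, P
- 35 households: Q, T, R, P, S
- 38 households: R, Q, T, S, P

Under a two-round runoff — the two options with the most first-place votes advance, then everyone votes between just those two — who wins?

R

Round 1 first-place votes: Q 35, R 38, P 0, S 0, T 26.
R and Q advance.
Runoff: R is preferred to Q by 64 voters; Q by 35.
R wins the runoff.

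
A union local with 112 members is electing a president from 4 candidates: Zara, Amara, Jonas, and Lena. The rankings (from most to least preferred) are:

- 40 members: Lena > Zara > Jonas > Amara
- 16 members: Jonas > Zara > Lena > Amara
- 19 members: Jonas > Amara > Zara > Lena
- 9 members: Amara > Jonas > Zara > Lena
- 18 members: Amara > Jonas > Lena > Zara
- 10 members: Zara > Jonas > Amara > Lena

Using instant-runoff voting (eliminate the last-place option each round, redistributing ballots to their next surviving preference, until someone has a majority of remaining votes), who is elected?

Round 1: Zara 10, Amara 27, Jonas 35, Lena 40. Eliminate Zara.
Round 2: Amara 27, Jonas 45, Lena 40. Eliminate Amara.
Round 3: Jonas 72, Lena 40. Jonas has a majority.

Jonas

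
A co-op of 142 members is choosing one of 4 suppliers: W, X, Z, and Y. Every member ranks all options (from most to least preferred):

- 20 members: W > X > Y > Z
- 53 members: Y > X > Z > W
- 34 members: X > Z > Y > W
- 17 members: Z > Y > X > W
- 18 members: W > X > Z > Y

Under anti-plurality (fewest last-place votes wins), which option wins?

Last-place votes: W 104, X 0, Z 20, Y 18.
X is ranked last by the fewest voters, so X wins.

X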